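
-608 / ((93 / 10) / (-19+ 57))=-231040 / 93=-2484.30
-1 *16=-16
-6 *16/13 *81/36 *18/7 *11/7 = -42768/637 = -67.14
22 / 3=7.33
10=10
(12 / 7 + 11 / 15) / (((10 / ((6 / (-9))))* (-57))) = 257 / 89775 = 0.00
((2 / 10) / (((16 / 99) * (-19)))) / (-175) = 99 / 266000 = 0.00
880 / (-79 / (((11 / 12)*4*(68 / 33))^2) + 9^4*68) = 4069120 / 2062981953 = 0.00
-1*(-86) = 86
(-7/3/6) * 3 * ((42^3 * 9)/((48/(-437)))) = 28329399/4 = 7082349.75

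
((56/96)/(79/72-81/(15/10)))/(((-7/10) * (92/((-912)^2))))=12476160/87607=142.41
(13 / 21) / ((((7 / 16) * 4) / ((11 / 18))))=0.22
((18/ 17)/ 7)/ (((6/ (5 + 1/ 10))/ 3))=27/ 70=0.39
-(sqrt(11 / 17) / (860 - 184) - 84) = 84 - sqrt(187) / 11492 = 84.00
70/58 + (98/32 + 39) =20077/464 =43.27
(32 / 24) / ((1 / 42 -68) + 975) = 56 / 38095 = 0.00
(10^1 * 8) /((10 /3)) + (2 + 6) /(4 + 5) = 224 /9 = 24.89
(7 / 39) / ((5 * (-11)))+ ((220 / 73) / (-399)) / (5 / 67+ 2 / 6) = -18595133 / 853858005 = -0.02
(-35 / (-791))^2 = 0.00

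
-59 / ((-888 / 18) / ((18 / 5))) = 1593 / 370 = 4.31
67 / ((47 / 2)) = 134 / 47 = 2.85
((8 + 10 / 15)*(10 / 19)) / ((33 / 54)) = 1560 / 209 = 7.46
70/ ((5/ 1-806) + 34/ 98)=-1715/ 19616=-0.09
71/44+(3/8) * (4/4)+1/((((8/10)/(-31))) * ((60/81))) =-8857/176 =-50.32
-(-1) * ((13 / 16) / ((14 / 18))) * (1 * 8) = 117 / 14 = 8.36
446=446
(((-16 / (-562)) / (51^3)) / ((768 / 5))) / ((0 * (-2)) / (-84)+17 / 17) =5 / 3578393376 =0.00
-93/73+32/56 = -359/511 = -0.70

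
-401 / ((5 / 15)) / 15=-401 / 5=-80.20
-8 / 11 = -0.73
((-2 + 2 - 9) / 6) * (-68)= 102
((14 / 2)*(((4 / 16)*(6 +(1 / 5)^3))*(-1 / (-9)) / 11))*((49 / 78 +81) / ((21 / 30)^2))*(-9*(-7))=4781617 / 4290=1114.60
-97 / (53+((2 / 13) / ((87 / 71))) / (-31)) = -3400917 / 1858091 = -1.83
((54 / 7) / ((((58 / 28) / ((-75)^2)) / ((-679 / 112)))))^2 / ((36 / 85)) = 2049710220703125 / 53824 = 38081714861.46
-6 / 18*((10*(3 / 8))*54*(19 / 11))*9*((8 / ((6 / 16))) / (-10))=24624 / 11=2238.55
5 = 5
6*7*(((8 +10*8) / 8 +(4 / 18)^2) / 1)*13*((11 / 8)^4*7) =8347053715 / 55296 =150952.22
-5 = -5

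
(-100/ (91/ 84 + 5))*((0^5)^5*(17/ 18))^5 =0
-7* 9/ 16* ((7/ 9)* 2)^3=-2401/ 162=-14.82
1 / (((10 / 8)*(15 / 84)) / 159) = 712.32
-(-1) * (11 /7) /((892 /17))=187 /6244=0.03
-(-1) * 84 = 84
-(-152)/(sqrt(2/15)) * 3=228 * sqrt(30)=1248.81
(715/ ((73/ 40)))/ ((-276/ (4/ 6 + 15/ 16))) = -275275/ 120888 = -2.28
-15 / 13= -1.15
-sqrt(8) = -2 * sqrt(2) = -2.83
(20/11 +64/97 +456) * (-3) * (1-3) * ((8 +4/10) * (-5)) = -123277392/1067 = -115536.45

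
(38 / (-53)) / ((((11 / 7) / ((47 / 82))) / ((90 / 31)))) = -562590 / 740993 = -0.76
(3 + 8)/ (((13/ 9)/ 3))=22.85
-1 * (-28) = 28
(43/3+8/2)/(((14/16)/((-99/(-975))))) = 2.13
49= 49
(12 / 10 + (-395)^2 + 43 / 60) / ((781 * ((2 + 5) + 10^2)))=1872323 / 1002804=1.87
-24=-24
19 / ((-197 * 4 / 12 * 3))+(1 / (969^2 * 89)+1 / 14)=-5766156743 / 230479244982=-0.03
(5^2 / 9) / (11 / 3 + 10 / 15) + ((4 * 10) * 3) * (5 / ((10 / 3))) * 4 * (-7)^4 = 67420105 / 39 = 1728720.64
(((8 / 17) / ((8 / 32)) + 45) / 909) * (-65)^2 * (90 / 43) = 33673250 / 73831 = 456.09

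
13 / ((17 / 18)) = 234 / 17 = 13.76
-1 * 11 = -11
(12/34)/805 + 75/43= 1026633/588455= 1.74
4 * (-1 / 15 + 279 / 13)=16688 / 195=85.58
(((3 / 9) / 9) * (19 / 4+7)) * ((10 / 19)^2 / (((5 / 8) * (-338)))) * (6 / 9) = -1880 / 4941729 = -0.00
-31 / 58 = -0.53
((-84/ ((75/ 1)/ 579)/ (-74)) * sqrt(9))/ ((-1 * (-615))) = 8106/ 189625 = 0.04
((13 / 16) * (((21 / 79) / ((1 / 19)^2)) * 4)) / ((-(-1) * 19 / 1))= 5187 / 316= 16.41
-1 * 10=-10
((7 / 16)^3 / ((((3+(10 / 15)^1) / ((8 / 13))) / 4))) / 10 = 1029 / 183040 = 0.01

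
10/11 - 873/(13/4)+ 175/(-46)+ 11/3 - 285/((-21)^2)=-86540309/322322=-268.49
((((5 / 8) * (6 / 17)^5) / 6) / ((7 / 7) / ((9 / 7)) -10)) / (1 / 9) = -65610 / 117848131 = -0.00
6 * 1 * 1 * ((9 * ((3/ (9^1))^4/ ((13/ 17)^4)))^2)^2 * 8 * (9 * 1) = 778579070010669895696/ 161696236031512701363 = 4.82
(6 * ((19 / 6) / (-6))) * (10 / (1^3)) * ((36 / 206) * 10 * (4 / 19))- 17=-2951 / 103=-28.65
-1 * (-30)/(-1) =-30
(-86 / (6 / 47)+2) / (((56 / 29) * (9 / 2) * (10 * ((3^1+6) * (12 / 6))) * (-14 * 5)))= 11687 / 1905120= 0.01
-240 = -240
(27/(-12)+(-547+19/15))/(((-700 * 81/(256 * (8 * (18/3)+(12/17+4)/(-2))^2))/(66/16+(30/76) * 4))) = 5656841344/192375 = 29405.28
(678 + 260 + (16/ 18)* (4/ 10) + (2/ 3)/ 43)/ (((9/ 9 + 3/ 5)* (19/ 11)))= 4993307/ 14706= 339.54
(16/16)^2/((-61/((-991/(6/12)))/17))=33694/61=552.36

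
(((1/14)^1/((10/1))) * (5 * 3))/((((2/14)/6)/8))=36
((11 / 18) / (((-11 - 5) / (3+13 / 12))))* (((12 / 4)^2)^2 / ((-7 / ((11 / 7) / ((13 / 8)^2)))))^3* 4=2360760754176 / 11589168409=203.70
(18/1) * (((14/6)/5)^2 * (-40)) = -156.80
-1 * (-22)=22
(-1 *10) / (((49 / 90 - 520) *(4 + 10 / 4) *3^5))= 200 / 16409601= 0.00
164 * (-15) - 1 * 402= -2862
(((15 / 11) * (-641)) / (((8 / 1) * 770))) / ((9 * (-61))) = 641 / 2480016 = 0.00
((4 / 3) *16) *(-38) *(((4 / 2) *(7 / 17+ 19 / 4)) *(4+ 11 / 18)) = -656032 / 17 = -38590.12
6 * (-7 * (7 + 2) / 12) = -63 / 2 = -31.50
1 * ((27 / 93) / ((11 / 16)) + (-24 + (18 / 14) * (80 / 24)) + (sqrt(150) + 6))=-31728 / 2387 + 5 * sqrt(6)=-1.04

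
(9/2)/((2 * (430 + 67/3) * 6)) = 9/10856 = 0.00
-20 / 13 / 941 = -20 / 12233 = -0.00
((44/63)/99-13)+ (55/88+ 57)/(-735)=-2075207/158760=-13.07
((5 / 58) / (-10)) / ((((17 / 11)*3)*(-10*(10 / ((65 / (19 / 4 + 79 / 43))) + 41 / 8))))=6149 / 203000145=0.00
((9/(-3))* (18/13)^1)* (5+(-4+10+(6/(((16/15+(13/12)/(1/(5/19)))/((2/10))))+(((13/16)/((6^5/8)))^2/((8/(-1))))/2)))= -70891511940787/1435637219328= -49.38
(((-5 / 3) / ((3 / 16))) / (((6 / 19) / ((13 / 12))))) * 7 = -17290 / 81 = -213.46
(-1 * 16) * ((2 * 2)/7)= -64/7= -9.14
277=277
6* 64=384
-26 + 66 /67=-1676 /67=-25.01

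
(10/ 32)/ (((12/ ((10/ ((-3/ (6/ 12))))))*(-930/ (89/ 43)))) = 445/ 4606848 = 0.00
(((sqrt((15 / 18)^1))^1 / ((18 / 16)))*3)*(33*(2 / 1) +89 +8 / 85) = 52732*sqrt(30) / 765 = 377.55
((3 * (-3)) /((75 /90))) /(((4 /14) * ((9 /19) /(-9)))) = 3591 /5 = 718.20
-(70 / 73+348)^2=-648924676 / 5329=-121772.32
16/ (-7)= -2.29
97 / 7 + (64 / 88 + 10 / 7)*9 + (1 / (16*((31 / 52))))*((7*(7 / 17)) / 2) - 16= 5652113 / 324632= 17.41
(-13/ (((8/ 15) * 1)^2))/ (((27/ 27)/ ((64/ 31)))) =-94.35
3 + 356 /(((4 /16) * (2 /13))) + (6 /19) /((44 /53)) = 3870421 /418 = 9259.38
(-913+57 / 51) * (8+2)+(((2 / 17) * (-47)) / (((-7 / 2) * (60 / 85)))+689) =-3008648 / 357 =-8427.59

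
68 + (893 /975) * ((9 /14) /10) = 3096679 /45500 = 68.06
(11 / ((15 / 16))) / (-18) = -88 / 135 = -0.65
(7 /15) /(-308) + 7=4619 /660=7.00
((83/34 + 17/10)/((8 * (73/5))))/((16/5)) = 0.01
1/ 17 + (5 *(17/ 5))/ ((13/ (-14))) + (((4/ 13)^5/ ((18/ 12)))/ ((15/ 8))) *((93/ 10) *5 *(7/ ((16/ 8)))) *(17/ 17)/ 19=-32813046061/ 1798914585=-18.24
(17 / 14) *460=3910 / 7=558.57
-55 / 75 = -11 / 15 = -0.73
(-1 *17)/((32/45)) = -23.91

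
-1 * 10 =-10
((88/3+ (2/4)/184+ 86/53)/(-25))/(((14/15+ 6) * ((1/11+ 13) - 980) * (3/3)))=0.00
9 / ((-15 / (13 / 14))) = -0.56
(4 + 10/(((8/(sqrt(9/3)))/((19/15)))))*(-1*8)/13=-32/13 - 38*sqrt(3)/39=-4.15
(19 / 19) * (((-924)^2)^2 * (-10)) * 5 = -36446672908800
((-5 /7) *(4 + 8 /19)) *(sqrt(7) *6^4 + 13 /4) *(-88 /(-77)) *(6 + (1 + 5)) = -7464960 *sqrt(7) /133 -18720 /133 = -148640.21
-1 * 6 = -6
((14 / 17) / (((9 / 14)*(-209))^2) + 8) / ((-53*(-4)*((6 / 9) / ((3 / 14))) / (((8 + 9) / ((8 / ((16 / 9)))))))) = 60149080 / 1312657731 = 0.05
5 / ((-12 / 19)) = -95 / 12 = -7.92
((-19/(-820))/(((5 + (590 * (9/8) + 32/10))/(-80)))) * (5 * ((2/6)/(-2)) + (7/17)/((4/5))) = 24700/28100949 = 0.00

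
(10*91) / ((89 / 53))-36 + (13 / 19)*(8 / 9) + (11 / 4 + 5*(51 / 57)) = 31274557 / 60876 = 513.74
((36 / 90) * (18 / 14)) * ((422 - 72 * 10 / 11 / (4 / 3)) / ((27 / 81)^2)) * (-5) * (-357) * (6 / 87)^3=271125792 / 268279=1010.61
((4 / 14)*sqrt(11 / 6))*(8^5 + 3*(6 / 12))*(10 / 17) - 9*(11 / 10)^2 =-1089 / 100 + 327695*sqrt(66) / 357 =7446.27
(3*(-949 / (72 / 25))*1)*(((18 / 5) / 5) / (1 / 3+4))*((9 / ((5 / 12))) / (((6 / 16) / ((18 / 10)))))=-425736 / 25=-17029.44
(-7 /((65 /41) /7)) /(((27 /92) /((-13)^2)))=-2402764 /135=-17798.25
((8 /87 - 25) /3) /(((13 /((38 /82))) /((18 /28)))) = -41173 /216398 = -0.19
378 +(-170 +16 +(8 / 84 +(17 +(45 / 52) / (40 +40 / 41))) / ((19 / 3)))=25086001 / 110656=226.70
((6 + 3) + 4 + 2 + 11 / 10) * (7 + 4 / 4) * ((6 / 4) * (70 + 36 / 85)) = 5782476 / 425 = 13605.83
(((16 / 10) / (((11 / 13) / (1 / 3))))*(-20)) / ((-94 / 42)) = 2912 / 517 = 5.63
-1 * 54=-54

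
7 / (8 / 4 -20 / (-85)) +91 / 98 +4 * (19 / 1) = 10648 / 133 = 80.06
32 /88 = 4 /11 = 0.36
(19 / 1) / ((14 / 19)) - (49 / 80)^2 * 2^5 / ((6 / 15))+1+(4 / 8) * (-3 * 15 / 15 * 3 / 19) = -36853 / 10640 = -3.46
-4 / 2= -2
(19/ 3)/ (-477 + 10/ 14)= -133/ 10002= -0.01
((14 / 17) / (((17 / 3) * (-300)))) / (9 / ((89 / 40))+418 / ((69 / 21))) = -14329 / 3882628300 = -0.00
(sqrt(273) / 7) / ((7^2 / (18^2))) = 324*sqrt(273) / 343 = 15.61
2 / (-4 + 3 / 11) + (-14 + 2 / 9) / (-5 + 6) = -5282 / 369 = -14.31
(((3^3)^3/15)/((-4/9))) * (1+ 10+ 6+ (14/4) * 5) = -101859.52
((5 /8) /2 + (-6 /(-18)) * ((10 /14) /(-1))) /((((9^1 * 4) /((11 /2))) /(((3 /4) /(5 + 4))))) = 275 /290304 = 0.00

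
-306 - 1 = -307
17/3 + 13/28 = 515/84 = 6.13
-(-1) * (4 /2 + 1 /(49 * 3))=295 /147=2.01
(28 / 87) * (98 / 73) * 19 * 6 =104272 / 2117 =49.25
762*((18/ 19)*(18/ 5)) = 2598.82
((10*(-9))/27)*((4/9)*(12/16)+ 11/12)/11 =-25/66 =-0.38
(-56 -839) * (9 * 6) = -48330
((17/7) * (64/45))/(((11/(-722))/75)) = -17002.94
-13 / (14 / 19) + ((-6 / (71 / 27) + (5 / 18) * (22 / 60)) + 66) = 2478613 / 53676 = 46.18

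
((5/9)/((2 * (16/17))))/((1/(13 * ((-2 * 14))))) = -7735/72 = -107.43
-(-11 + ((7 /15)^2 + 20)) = -2074 /225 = -9.22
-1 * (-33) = 33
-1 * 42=-42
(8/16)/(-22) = -1/44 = -0.02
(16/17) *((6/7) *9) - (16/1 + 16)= -2944/119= -24.74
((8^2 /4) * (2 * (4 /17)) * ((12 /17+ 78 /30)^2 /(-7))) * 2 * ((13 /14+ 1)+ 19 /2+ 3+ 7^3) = -50575468032 /6018425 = -8403.44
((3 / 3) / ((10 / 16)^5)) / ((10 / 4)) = 65536 / 15625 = 4.19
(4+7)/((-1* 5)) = -11/5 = -2.20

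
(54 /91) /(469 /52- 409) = -24 /16177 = -0.00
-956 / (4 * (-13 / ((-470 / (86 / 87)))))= -8741.24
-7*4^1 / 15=-28 / 15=-1.87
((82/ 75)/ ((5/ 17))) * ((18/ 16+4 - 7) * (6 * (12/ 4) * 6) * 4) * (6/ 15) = -150552/ 125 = -1204.42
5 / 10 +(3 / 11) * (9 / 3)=29 / 22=1.32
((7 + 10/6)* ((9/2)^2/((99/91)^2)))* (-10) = -538265/363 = -1482.82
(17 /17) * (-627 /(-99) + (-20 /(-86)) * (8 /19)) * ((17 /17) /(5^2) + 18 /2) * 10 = 7124876 /12255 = 581.39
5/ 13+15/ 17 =280/ 221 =1.27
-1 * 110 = -110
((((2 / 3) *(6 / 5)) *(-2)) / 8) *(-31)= 31 / 5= 6.20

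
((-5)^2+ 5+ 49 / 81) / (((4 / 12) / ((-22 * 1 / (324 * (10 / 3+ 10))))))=-0.47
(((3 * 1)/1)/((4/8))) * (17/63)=34/21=1.62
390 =390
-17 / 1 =-17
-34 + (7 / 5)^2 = -801 / 25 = -32.04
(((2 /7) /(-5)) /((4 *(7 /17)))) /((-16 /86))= 731 /3920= 0.19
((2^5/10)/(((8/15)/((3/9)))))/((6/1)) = 1/3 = 0.33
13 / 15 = 0.87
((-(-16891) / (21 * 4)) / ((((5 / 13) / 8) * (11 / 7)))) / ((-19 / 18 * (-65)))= 10668 / 275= 38.79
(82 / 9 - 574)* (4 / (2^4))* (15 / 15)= -1271 / 9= -141.22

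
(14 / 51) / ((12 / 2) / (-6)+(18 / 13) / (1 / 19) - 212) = -182 / 123777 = -0.00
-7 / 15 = -0.47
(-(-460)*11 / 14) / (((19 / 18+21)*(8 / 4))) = 22770 / 2779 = 8.19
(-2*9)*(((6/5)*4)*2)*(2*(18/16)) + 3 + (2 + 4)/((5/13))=-1851/5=-370.20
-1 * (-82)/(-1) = -82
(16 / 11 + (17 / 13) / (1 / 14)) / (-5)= -2826 / 715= -3.95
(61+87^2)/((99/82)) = 6319.80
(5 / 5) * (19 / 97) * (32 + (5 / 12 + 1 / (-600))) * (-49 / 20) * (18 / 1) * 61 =-3313584477 / 194000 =-17080.33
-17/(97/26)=-4.56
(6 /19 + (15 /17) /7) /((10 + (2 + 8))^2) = 0.00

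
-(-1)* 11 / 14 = 11 / 14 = 0.79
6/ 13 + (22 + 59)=1059/ 13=81.46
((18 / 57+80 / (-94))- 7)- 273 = -280.54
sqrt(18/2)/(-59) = -3/59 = -0.05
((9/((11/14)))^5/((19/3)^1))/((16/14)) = 83364669612/3059969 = 27243.63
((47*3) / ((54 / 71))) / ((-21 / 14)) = -3337 / 27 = -123.59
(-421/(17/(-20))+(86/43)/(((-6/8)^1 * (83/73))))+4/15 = 10438904/21165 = 493.22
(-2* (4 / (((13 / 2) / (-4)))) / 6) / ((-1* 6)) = -16 / 117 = -0.14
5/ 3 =1.67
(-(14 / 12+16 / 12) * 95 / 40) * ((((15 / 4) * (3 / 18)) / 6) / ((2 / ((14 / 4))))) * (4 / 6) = -3325 / 4608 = -0.72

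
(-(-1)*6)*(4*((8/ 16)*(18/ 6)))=36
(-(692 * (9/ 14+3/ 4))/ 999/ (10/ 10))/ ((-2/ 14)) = 2249/ 333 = 6.75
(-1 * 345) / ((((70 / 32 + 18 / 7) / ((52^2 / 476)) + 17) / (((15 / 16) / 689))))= -2300 / 87397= -0.03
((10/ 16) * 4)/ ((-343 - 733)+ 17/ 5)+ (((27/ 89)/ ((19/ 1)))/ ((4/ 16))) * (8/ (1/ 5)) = 46294045/ 18137666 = 2.55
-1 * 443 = -443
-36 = -36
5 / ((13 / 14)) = 70 / 13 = 5.38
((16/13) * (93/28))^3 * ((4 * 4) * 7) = 7651.08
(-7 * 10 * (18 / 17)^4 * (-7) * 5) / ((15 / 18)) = 308629440 / 83521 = 3695.23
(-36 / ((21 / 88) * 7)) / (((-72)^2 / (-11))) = 0.05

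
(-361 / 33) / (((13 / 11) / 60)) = -7220 / 13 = -555.38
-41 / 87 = -0.47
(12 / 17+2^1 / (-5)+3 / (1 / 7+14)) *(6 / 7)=2906 / 6545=0.44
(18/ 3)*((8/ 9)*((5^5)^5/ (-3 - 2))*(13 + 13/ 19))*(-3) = 247955322265625000000/ 19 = 13050280119243421052.63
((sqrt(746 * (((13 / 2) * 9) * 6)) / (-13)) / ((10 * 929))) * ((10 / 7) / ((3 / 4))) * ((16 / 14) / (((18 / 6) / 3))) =-32 * sqrt(29094) / 591773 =-0.01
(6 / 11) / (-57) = -2 / 209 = -0.01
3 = 3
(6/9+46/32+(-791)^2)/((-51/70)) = -1051147615/1224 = -858780.73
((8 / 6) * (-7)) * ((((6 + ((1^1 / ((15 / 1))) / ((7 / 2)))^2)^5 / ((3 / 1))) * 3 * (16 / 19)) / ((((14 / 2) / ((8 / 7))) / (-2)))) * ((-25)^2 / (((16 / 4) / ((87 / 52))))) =2351573278204195897191532544 / 450617409551711390625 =5218558.42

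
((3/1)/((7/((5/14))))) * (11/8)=0.21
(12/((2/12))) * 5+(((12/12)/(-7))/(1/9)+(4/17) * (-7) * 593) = -73541/119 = -617.99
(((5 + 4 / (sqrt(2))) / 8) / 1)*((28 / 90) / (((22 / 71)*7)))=71*sqrt(2) / 1980 + 71 / 792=0.14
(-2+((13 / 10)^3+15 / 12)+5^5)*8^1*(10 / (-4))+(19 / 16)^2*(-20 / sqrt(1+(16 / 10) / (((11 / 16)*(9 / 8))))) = -3126447 / 50 - 5415*sqrt(1705) / 13888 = -62545.04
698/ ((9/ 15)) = 3490/ 3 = 1163.33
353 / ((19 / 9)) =3177 / 19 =167.21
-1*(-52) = 52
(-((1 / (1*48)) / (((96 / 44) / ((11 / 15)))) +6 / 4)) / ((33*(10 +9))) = -26041 / 10834560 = -0.00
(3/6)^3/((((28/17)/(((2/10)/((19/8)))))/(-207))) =-3519/2660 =-1.32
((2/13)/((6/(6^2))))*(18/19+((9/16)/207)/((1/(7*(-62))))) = -0.21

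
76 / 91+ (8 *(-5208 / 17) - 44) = -3858200 / 1547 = -2493.99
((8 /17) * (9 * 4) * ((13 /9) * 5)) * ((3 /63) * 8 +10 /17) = 719680 /6069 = 118.58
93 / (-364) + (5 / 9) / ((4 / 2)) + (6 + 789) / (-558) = -142427 / 101556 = -1.40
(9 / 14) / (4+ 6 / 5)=45 / 364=0.12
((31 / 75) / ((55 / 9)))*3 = 279 / 1375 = 0.20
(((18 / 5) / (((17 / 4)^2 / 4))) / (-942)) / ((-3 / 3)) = 192 / 226865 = 0.00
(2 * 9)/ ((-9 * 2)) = -1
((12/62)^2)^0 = 1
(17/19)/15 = 0.06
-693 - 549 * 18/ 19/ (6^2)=-26883/ 38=-707.45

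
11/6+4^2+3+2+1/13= 1787/78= 22.91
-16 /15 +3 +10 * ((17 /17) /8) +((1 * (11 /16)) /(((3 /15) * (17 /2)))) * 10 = 1843 /255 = 7.23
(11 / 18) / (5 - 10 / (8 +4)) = 11 / 75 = 0.15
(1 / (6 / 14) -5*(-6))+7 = 118 / 3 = 39.33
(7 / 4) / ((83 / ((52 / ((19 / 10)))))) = 910 / 1577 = 0.58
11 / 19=0.58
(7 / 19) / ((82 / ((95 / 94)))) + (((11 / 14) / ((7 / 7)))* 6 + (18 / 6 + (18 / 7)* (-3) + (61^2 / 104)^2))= 26681030247 / 20842432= 1280.13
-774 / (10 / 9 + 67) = -6966 / 613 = -11.36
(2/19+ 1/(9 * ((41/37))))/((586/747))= 119603/456494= 0.26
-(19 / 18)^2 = -361 / 324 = -1.11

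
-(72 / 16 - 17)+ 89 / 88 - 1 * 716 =-61819 / 88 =-702.49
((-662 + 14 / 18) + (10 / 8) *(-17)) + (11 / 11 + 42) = -23021 / 36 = -639.47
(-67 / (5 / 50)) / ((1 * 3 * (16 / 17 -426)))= 5695 / 10839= 0.53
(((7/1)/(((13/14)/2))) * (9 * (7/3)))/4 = 1029/13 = 79.15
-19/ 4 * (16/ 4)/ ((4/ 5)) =-95/ 4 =-23.75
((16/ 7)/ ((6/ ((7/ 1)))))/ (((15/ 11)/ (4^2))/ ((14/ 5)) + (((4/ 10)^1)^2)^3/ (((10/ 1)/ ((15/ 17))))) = 5236000000/ 60475257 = 86.58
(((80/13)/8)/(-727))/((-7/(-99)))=-990/66157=-0.01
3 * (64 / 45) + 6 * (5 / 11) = 1154 / 165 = 6.99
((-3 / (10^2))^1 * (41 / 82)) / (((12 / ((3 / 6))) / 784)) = -49 / 100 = -0.49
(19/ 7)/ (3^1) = 19/ 21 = 0.90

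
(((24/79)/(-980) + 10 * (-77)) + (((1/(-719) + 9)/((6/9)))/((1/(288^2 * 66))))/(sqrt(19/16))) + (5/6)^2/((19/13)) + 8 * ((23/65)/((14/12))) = -132021276469/172104660 + 212512481280 * sqrt(19)/13661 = 67806891.94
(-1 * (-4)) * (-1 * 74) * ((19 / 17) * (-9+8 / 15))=714248 / 255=2800.97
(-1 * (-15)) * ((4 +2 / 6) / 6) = 65 / 6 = 10.83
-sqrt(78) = -8.83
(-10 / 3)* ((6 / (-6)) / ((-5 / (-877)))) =1754 / 3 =584.67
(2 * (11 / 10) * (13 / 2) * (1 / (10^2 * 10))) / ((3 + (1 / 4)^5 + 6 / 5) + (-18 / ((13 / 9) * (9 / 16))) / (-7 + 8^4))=162164288 / 47578306375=0.00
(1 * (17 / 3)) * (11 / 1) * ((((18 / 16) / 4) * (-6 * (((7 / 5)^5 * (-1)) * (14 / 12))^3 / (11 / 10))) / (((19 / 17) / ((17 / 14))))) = 1142913715219147991 / 44531250000000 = 25665.43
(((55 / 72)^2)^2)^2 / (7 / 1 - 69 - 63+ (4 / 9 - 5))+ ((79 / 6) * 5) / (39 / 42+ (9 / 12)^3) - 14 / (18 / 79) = -13067020475213552075 / 1029221139143983104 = -12.70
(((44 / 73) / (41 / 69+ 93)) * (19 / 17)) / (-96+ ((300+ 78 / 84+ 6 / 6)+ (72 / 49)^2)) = 46166428 / 1334710504931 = 0.00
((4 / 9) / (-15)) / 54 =-2 / 3645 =-0.00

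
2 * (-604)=-1208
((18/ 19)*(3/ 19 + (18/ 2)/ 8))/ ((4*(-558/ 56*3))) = -455/ 44764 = -0.01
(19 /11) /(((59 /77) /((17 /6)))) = 2261 /354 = 6.39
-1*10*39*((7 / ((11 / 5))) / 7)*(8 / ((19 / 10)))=-156000 / 209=-746.41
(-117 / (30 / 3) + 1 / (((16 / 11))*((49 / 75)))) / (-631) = 0.02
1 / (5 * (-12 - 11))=-1 / 115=-0.01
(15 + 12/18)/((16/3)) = 47/16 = 2.94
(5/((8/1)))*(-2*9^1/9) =-5/4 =-1.25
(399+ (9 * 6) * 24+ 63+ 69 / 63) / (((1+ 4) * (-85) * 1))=-2173 / 525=-4.14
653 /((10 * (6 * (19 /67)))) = 43751 /1140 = 38.38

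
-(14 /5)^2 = -196 /25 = -7.84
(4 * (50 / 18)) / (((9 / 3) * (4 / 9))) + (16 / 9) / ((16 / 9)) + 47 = 169 / 3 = 56.33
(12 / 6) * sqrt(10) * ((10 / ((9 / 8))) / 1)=160 * sqrt(10) / 9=56.22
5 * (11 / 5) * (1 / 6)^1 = 11 / 6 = 1.83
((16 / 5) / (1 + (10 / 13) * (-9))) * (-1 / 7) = 208 / 2695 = 0.08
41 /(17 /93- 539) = -3813 /50110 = -0.08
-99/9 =-11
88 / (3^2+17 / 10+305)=80 / 287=0.28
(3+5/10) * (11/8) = 77/16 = 4.81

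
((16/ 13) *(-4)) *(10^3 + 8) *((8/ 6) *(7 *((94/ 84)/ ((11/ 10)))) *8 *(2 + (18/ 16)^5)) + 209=-204912438/ 143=-1432954.11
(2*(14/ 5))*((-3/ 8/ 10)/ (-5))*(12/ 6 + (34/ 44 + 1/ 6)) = 679/ 5500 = 0.12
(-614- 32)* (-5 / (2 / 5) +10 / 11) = 82365 / 11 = 7487.73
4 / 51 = 0.08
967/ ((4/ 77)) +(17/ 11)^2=9010695/ 484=18617.14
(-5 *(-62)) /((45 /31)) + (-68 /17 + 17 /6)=3823 /18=212.39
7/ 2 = 3.50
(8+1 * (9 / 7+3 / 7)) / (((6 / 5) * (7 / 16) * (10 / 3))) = 272 / 49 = 5.55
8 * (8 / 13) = 64 / 13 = 4.92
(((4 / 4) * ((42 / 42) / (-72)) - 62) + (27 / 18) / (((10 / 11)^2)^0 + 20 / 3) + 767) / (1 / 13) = 15181153 / 1656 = 9167.36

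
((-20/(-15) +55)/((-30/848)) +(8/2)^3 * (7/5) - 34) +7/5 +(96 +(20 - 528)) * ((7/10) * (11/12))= -32395/18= -1799.72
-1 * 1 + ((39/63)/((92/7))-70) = -19583/276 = -70.95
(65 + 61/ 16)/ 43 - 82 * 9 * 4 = -2029875/ 688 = -2950.40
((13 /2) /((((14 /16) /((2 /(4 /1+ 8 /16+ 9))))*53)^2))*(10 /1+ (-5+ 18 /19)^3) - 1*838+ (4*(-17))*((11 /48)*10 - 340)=30455957084741453 /1376468084502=22126.16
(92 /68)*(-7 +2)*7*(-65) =52325 /17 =3077.94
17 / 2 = 8.50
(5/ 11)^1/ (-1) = -5/ 11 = -0.45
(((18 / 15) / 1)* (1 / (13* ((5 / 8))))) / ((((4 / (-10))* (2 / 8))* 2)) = -48 / 65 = -0.74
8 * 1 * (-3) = -24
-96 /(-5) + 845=864.20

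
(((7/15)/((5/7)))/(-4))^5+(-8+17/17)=-17010282475249/2430000000000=-7.00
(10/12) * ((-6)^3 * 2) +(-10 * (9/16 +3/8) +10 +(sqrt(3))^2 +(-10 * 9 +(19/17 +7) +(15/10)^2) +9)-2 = -58345/136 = -429.01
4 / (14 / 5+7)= 20 / 49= 0.41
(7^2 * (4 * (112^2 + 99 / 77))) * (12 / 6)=4917752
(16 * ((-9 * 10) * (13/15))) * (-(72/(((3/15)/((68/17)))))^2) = 2587852800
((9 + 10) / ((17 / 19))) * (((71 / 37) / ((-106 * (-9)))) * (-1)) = -25631 / 600066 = -0.04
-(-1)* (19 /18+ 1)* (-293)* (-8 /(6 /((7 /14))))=10841 /27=401.52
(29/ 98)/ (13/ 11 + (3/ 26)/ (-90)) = 124410/ 496321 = 0.25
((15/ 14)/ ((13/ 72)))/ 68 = 135/ 1547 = 0.09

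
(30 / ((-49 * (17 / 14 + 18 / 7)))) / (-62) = 30 / 11501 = 0.00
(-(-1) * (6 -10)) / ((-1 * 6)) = 2 / 3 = 0.67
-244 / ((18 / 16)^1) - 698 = -8234 / 9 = -914.89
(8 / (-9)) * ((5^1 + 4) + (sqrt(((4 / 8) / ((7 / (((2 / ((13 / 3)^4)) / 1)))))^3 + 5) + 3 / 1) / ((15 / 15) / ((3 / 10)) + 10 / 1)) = -41 / 5 - 2 * sqrt(69923377974776123) / 3547704615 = -8.35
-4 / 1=-4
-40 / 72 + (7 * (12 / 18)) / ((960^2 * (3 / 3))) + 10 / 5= 1996807 / 1382400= 1.44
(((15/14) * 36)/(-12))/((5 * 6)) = -3/28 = -0.11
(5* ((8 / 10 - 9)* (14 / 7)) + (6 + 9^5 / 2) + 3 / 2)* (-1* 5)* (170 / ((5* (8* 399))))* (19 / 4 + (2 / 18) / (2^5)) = -90182875 / 12096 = -7455.59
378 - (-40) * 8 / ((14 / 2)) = 2966 / 7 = 423.71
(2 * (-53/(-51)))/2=53/51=1.04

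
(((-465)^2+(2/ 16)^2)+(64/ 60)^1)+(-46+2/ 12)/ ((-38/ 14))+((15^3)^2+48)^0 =1314763327/ 6080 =216243.97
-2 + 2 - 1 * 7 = -7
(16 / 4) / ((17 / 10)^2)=400 / 289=1.38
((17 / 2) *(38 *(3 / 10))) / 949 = 969 / 9490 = 0.10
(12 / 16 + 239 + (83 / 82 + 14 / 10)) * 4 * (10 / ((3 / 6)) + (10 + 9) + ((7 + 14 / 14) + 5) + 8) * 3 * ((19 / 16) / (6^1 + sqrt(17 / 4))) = 25683.47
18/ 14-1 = 0.29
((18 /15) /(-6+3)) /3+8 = 118 /15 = 7.87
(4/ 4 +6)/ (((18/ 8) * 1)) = 28/ 9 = 3.11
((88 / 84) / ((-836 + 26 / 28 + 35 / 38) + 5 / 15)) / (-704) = 19 / 10646176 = 0.00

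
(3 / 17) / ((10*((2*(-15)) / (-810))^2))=2187 / 170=12.86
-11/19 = -0.58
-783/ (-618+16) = 783/ 602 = 1.30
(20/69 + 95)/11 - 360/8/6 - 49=-72617/1518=-47.84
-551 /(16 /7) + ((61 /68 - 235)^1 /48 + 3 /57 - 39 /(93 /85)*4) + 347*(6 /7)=-1225155961 /13457472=-91.04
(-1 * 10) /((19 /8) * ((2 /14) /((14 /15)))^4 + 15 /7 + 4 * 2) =-7378945280 /7485320659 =-0.99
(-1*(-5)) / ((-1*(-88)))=5 / 88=0.06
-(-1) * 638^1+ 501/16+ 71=11845/16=740.31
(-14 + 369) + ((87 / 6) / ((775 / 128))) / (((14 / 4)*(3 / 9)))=1937011 / 5425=357.05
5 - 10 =-5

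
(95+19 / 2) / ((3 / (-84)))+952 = -1974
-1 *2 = -2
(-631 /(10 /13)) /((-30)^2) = -8203 /9000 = -0.91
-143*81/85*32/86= -185328/3655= -50.71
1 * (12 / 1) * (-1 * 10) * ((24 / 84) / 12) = -20 / 7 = -2.86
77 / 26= 2.96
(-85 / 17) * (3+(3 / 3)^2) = -20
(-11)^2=121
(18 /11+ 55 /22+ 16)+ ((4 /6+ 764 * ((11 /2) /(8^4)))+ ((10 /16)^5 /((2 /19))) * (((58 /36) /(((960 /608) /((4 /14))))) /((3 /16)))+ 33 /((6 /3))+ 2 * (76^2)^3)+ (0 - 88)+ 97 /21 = 19691429140765248235 /51093504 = 385399857108.36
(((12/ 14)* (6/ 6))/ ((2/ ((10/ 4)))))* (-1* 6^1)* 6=-270/ 7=-38.57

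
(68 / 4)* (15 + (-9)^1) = 102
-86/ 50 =-1.72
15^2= 225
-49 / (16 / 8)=-49 / 2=-24.50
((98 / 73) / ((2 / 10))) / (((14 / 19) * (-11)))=-665 / 803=-0.83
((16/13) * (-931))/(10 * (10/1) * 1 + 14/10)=-74480/6591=-11.30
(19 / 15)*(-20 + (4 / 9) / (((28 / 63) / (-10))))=-38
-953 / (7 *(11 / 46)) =-43838 / 77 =-569.32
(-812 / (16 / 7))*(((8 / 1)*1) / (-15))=2842 / 15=189.47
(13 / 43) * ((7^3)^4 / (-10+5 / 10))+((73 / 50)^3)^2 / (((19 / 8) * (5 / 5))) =-702877859168409519573 / 1595703125000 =-440481595.95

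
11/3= 3.67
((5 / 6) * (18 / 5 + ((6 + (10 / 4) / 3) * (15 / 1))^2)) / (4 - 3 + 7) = 210197 / 192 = 1094.78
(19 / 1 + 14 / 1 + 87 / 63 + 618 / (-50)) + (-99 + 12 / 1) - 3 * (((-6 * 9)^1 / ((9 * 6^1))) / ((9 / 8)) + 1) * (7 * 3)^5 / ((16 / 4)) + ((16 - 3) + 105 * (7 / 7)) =-714606331 / 2100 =-340288.73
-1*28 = -28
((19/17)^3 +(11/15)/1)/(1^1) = 156928/73695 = 2.13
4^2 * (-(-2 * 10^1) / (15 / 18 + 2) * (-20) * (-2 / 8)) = 9600 / 17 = 564.71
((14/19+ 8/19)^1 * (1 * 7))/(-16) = -77/152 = -0.51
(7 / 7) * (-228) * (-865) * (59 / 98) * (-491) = -2856633090 / 49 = -58298634.49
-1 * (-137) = 137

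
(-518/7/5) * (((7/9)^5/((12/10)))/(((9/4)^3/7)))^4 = -1858209201804006479059222528000/278128389443693511257285776231761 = -0.01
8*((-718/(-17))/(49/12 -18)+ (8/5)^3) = 3012544/354875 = 8.49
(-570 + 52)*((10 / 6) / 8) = -1295 / 12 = -107.92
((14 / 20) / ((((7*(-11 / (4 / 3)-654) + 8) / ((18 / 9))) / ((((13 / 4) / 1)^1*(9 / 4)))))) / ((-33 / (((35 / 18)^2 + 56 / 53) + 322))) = 46430293 / 2119139280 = 0.02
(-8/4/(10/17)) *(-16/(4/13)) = 884/5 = 176.80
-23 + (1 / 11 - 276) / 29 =-10372 / 319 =-32.51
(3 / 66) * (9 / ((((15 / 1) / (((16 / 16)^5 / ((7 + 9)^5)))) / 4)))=3 / 28835840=0.00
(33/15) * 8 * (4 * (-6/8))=-264/5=-52.80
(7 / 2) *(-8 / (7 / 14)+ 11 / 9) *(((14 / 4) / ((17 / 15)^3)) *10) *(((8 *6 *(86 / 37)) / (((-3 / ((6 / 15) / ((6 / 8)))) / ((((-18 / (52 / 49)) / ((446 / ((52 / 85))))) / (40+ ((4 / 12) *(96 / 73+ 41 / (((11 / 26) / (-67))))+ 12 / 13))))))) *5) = 1.35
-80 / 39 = -2.05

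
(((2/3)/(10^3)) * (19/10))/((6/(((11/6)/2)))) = 209/1080000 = 0.00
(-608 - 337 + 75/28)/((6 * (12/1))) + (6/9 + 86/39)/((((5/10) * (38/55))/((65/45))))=-124105/114912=-1.08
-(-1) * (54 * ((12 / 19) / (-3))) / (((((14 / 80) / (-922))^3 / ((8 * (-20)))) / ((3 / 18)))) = -288931718430720000 / 6517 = -44335080317741.29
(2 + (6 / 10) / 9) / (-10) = -31 / 150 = -0.21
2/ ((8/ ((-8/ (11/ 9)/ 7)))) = -18/ 77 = -0.23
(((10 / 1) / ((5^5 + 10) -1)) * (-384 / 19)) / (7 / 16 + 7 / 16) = -15360 / 208411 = -0.07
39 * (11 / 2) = 429 / 2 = 214.50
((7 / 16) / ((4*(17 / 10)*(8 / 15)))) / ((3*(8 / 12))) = 0.06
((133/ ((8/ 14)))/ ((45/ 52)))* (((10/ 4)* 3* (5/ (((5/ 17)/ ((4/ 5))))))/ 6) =205751/ 45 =4572.24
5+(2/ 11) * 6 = 67/ 11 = 6.09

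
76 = 76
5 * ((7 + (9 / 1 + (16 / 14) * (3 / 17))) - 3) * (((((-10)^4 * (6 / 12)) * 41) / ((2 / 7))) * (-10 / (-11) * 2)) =16102750000 / 187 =86110962.57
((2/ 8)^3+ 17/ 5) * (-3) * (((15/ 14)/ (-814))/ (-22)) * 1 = -9837/ 16045568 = -0.00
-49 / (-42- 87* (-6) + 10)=-1 / 10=-0.10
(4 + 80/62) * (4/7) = 656/217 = 3.02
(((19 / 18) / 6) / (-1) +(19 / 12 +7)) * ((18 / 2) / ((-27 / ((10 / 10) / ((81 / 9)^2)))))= -227 / 6561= -0.03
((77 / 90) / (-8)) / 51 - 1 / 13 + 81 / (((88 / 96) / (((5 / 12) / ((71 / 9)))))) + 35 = 14759152699 / 372818160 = 39.59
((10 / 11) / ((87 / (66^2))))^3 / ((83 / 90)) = 102256.80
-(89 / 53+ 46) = -2527 / 53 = -47.68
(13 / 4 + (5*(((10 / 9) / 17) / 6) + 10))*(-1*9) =-24427 / 204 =-119.74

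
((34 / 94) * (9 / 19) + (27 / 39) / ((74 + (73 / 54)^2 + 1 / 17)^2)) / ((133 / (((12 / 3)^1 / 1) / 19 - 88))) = -46982421932877951732 / 415145180510192153567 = -0.11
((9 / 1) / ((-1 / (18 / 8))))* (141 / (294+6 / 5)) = -6345 / 656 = -9.67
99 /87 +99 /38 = 4125 /1102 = 3.74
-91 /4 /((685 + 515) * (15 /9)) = -91 /8000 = -0.01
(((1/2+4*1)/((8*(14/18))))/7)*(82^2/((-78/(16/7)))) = -90774/4459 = -20.36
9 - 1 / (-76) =685 / 76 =9.01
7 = 7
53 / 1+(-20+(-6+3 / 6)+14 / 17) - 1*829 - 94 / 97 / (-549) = -1449703223 / 1810602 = -800.67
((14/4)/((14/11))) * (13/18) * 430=30745/36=854.03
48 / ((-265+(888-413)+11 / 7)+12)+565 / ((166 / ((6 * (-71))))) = -188312037 / 129895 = -1449.73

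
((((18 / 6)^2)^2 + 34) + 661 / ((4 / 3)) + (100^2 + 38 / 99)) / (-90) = -4202009 / 35640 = -117.90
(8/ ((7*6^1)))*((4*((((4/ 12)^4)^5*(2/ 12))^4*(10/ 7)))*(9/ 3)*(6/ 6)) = 10/ 586653243945538969641534261309135308178369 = 0.00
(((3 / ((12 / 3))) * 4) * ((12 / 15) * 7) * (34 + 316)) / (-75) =-392 / 5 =-78.40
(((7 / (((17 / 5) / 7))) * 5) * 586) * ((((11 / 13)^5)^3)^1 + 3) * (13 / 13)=130125.49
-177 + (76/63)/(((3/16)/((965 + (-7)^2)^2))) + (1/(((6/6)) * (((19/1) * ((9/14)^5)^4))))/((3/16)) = 32098589680604679697435193665/4850908518163714591599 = 6617026.39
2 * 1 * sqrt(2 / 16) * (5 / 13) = 5 * sqrt(2) / 26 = 0.27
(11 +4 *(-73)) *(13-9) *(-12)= 13488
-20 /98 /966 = -5 /23667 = -0.00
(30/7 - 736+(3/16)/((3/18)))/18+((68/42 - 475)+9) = -509009/1008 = -504.97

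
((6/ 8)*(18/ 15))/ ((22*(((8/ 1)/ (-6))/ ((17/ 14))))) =-459/ 12320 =-0.04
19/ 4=4.75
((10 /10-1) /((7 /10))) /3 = 0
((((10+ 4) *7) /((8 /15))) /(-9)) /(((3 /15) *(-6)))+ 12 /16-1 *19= -89 /72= -1.24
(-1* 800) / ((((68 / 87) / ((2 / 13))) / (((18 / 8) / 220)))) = -3915 / 2431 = -1.61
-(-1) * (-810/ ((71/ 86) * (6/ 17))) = -2779.86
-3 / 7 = -0.43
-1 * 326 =-326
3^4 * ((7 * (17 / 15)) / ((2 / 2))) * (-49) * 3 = -472311 / 5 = -94462.20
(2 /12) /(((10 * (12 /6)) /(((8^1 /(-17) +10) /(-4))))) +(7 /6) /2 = 2299 /4080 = 0.56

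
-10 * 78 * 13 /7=-10140 /7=-1448.57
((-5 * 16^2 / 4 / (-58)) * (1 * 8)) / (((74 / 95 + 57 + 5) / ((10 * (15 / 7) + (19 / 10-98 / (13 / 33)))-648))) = -614.09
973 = 973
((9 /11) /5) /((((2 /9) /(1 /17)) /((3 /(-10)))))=-243 /18700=-0.01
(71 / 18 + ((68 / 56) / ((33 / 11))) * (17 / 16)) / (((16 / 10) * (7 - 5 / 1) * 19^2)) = 44095 / 11644416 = 0.00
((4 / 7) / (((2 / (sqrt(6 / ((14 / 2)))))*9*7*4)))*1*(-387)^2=16641*sqrt(42) / 686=157.21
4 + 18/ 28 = 65/ 14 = 4.64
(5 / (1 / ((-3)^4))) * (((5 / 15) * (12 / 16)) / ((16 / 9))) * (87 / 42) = 117.97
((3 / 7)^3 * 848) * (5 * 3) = 343440 / 343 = 1001.28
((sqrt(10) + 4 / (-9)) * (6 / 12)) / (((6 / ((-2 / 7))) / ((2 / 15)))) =4 / 2835 - sqrt(10) / 315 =-0.01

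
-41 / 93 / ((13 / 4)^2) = -656 / 15717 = -0.04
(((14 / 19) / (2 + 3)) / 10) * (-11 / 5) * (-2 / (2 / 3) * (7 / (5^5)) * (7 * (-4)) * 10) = -90552 / 1484375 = -0.06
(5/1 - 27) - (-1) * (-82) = -104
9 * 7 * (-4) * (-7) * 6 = 10584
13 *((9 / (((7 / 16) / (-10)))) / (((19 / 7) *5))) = -3744 / 19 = -197.05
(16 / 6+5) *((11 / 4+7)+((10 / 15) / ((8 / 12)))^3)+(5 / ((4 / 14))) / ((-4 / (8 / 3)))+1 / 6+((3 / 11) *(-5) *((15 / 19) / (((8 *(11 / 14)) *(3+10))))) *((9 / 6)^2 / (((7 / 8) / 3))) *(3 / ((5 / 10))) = 25215137 / 358644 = 70.31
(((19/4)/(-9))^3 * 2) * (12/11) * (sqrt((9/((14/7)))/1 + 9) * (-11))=6859 * sqrt(6)/1296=12.96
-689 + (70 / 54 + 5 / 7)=-129841 / 189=-686.99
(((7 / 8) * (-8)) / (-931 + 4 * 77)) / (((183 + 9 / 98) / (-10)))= -980 / 1596927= -0.00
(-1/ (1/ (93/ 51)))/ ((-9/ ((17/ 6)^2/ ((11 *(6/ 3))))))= 527/ 7128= 0.07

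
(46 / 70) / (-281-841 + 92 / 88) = -506 / 863135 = -0.00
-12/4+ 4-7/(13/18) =-113/13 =-8.69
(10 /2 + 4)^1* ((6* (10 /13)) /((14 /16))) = 4320 /91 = 47.47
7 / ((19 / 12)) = 84 / 19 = 4.42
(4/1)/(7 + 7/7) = 1/2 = 0.50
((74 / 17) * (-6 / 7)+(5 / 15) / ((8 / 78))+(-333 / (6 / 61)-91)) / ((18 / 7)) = -551681 / 408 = -1352.16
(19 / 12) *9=57 / 4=14.25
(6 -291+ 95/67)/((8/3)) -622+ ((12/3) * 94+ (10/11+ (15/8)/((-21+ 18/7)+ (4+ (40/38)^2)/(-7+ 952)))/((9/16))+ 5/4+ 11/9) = -348.44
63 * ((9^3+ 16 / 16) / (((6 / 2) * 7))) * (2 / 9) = 1460 / 3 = 486.67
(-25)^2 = 625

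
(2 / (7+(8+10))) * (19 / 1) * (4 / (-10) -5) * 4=-4104 / 125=-32.83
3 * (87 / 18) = 29 / 2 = 14.50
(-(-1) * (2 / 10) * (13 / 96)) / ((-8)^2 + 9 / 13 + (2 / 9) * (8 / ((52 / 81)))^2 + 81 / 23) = 50531 / 191656320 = 0.00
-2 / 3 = -0.67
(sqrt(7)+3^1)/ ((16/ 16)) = sqrt(7)+3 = 5.65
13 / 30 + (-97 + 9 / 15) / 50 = -1.49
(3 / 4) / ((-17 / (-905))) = 2715 / 68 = 39.93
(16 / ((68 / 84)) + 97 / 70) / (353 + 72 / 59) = 0.06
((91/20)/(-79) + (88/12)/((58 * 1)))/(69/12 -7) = -9463/171825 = -0.06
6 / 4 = 3 / 2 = 1.50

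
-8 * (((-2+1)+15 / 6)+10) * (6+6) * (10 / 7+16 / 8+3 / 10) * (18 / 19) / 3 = -864432 / 665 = -1299.90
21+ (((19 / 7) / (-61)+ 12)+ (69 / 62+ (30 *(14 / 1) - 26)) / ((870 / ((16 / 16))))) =769503899 / 23032380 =33.41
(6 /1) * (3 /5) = 18 /5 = 3.60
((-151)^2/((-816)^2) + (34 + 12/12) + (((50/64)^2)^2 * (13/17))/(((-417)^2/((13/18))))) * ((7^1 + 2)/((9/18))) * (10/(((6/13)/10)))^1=10799868969741537725/79042583199744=136633.55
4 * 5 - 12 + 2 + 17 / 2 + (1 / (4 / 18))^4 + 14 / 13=429.64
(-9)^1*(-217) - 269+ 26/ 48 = 40429/ 24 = 1684.54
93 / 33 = 31 / 11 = 2.82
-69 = -69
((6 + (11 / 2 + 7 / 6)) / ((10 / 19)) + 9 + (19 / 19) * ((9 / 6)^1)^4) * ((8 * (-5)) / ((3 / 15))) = -45755 / 6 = -7625.83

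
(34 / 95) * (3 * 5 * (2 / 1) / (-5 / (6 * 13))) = -15912 / 95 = -167.49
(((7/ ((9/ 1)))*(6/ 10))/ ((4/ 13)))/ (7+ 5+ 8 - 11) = 91/ 540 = 0.17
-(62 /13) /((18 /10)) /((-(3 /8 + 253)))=2480 /237159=0.01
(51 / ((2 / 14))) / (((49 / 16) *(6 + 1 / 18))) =14688 / 763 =19.25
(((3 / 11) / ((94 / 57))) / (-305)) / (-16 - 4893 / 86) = 7353 / 988527265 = 0.00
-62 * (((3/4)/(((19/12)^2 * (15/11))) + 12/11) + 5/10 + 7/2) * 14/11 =-91518448/218405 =-419.03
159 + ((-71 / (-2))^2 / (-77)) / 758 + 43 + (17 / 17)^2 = 47388151 / 233464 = 202.98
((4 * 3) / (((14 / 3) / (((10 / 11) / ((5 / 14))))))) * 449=32328 / 11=2938.91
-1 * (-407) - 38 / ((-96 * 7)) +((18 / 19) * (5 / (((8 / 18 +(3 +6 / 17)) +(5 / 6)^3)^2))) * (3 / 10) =671126656233937 / 1648430266224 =407.13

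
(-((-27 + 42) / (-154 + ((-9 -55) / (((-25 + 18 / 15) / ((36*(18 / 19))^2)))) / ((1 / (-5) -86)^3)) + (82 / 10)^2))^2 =790528015016338142693686135416809161 / 175356128886613295894803596422500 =4508.13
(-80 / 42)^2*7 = 25.40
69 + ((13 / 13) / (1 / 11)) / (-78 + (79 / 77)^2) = 31414030 / 456221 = 68.86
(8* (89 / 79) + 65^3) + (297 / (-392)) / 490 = 4167384367497 / 15174320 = 274634.01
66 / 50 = 33 / 25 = 1.32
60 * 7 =420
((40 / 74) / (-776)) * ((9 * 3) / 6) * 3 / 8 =-135 / 114848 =-0.00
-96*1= -96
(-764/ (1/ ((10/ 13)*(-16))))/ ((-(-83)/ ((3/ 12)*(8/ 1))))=244480/ 1079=226.58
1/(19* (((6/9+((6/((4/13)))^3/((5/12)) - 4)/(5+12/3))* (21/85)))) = 0.00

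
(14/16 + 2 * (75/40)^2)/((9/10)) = 1265/144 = 8.78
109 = 109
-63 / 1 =-63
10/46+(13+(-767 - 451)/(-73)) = 50206/1679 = 29.90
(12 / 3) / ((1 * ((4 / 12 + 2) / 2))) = 24 / 7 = 3.43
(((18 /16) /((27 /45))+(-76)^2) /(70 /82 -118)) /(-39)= 1895143 /1498536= 1.26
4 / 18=2 / 9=0.22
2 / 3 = 0.67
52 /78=2 /3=0.67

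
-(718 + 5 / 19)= -13647 / 19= -718.26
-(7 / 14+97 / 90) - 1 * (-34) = 1459 / 45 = 32.42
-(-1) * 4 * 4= 16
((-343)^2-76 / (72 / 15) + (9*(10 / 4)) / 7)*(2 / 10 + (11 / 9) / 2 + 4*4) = 1868830366 / 945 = 1977598.27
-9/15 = -0.60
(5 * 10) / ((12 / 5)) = 125 / 6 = 20.83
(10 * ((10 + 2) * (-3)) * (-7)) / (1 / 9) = 22680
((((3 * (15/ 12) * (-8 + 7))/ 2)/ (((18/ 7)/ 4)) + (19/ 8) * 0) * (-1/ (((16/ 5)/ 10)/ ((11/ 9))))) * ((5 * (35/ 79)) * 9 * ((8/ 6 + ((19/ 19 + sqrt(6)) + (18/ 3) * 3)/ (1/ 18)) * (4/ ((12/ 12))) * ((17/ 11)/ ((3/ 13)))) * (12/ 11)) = 2514513.87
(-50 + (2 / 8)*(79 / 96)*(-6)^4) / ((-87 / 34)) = -29461 / 348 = -84.66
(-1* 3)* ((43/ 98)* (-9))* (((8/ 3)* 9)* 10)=2843.27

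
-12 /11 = -1.09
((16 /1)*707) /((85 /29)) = 328048 /85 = 3859.39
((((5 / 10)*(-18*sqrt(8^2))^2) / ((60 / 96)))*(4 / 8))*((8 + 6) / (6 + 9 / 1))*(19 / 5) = 3677184 / 125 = 29417.47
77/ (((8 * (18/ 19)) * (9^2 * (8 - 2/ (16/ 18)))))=1463/ 67068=0.02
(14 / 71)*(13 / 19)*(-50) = -9100 / 1349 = -6.75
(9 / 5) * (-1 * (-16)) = 144 / 5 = 28.80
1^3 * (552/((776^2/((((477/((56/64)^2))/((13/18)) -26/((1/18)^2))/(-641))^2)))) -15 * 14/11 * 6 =-1974354102799159572/17255640229839011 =-114.42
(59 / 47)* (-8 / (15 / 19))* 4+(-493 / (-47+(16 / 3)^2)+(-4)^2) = -978779 / 117735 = -8.31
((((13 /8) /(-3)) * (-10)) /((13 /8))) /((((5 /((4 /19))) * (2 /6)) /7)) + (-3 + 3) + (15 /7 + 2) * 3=2045 /133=15.38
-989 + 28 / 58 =-28667 / 29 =-988.52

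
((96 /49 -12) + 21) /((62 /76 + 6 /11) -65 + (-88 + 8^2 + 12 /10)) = -374110 /2950731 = -0.13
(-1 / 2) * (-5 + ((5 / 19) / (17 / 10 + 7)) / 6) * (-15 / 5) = -12385 / 1653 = -7.49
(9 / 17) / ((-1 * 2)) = -9 / 34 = -0.26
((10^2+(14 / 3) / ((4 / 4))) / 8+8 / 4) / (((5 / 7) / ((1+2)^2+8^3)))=660107 / 60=11001.78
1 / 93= 0.01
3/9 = 1/3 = 0.33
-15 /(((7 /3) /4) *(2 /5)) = -450 /7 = -64.29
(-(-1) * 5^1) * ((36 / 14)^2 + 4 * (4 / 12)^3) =44720 / 1323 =33.80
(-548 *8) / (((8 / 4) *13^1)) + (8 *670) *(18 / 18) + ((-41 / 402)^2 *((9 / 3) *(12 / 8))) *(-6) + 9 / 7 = 8484343635 / 1633996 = 5192.39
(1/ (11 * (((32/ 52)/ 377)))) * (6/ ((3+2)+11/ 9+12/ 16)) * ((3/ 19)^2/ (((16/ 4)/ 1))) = 1190943/ 3986884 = 0.30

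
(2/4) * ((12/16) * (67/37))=201/296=0.68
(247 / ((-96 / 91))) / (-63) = 3211 / 864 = 3.72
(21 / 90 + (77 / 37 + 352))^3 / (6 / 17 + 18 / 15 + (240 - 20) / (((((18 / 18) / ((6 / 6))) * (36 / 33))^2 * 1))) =79550143633287821 / 333390448050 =238609.55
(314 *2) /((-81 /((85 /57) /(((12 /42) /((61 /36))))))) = -5698315 /83106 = -68.57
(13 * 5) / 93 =65 / 93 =0.70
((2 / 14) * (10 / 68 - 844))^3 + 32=-23617238942667 / 13481272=-1751855.38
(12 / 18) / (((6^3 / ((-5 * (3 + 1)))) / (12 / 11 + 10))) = -610 / 891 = -0.68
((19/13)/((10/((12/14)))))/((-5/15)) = -171/455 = -0.38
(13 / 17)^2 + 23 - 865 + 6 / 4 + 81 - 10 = -444433 / 578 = -768.92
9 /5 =1.80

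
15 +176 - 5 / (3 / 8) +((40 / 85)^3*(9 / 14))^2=630416814821 / 3548222643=177.67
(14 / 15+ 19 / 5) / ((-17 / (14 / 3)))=-994 / 765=-1.30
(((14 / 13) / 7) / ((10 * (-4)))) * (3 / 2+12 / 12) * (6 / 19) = -3 / 988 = -0.00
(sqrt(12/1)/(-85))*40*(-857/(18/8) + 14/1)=52832*sqrt(3)/153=598.09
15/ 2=7.50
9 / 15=3 / 5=0.60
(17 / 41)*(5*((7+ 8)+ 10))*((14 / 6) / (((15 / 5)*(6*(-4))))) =-1.68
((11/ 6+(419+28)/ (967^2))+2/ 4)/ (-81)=-6546964/ 227226627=-0.03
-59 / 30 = -1.97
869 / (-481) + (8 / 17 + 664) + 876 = 12581655 / 8177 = 1538.66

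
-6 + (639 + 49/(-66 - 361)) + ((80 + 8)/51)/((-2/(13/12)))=5897995/9333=631.95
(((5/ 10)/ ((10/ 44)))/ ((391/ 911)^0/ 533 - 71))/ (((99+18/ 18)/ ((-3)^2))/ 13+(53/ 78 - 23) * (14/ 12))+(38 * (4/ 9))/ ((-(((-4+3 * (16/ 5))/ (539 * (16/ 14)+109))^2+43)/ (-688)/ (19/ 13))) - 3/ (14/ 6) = 3224495173447780274699/ 8191167481396444545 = 393.66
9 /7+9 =72 /7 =10.29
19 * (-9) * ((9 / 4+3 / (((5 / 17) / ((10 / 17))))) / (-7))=5643 / 28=201.54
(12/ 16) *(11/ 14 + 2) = 117/ 56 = 2.09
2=2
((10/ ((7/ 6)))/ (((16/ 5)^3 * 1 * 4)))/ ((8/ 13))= 0.11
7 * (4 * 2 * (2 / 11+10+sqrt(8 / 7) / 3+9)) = 16 * sqrt(14) / 3+11816 / 11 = 1094.14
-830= -830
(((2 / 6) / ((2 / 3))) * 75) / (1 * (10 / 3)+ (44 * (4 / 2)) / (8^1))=225 / 86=2.62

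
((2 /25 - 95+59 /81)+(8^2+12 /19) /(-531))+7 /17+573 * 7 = 3917.10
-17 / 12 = -1.42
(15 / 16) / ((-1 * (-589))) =15 / 9424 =0.00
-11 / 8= -1.38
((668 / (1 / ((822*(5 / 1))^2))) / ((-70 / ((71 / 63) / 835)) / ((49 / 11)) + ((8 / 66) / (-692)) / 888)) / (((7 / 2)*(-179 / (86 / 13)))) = 10233.66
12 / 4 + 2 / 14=22 / 7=3.14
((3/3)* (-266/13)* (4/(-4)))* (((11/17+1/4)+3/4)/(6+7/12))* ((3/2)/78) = 22344/226967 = 0.10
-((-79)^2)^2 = -38950081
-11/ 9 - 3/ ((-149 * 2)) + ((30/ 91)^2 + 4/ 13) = -0.80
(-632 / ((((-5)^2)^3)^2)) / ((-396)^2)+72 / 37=344566406247077 / 177068847656250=1.95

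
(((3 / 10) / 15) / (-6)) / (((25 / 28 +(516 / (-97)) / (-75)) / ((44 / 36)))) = -7469 / 1766907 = -0.00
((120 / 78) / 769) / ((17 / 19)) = 380 / 169949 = 0.00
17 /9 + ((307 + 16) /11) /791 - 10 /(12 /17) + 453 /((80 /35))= 185.95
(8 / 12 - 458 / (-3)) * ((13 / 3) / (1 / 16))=95680 / 9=10631.11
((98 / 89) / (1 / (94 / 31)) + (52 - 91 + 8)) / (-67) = 76317 / 184853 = 0.41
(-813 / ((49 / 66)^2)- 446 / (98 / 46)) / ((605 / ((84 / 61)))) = -9705768 / 2531683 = -3.83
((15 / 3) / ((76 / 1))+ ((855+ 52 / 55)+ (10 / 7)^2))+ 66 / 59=10382545277 / 12084380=859.17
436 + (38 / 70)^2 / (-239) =127649539 / 292775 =436.00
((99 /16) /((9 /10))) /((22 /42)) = 105 /8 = 13.12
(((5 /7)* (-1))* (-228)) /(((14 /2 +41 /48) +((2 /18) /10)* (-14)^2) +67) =820800 /388241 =2.11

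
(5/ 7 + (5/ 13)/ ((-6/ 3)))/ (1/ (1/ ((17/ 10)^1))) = 475/ 1547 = 0.31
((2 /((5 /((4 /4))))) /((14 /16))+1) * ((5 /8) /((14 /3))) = 153 /784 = 0.20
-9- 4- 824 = -837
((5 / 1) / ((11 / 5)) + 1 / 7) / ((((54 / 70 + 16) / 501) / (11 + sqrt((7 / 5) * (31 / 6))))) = 15531 * sqrt(6510) / 6457 + 465930 / 587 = 987.82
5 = 5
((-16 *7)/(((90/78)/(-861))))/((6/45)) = 626808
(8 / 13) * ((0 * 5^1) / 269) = 0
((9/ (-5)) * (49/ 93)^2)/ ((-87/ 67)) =160867/ 418035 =0.38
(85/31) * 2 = 170/31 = 5.48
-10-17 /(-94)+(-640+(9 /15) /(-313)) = -95595177 /147110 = -649.82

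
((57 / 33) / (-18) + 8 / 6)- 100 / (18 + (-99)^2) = 29455 / 24002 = 1.23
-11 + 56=45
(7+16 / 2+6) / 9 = 7 / 3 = 2.33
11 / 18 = 0.61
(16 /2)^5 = 32768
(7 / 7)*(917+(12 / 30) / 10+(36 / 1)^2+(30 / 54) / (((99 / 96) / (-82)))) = 16103822 / 7425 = 2168.86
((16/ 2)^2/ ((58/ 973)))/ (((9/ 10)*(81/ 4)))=1245440/ 21141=58.91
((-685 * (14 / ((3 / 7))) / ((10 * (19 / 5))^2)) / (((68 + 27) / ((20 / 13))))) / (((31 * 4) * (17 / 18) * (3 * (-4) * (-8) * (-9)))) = 33565 / 13533410592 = 0.00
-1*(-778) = 778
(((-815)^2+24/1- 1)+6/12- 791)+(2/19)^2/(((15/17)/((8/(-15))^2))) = 1616680071829/2436750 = 663457.50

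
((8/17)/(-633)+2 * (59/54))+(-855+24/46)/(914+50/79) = 1.25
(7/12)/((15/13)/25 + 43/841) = 382655/63816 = 6.00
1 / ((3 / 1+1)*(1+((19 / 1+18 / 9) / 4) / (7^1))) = 1 / 7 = 0.14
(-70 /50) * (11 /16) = -77 /80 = -0.96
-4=-4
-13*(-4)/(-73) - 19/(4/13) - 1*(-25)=-10939/292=-37.46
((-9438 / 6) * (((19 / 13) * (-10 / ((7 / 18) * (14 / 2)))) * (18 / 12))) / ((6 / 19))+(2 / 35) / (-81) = 796086211 / 19845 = 40115.20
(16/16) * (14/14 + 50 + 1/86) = 4387/86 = 51.01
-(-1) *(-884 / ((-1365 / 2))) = 1.30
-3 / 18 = -1 / 6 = -0.17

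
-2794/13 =-214.92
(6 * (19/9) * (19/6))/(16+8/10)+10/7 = 2885/756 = 3.82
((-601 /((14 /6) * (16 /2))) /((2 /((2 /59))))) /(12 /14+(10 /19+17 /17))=-34257 /149624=-0.23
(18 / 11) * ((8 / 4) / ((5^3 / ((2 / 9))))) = 8 / 1375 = 0.01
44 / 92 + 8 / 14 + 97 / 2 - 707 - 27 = -220393 / 322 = -684.45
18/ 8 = 9/ 4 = 2.25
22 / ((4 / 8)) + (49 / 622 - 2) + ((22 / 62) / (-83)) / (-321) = 42.08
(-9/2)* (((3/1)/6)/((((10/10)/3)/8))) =-54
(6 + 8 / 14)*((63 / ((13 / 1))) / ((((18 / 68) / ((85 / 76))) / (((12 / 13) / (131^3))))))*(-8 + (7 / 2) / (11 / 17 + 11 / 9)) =-349466025 / 1032262688743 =-0.00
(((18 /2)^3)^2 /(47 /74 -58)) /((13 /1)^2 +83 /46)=-7444548 /137255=-54.24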